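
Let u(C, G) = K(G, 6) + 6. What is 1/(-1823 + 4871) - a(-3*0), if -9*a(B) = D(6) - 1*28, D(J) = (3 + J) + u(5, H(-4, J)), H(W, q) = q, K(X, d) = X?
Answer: -7109/9144 ≈ -0.77745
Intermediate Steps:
u(C, G) = 6 + G (u(C, G) = G + 6 = 6 + G)
D(J) = 9 + 2*J (D(J) = (3 + J) + (6 + J) = 9 + 2*J)
a(B) = 7/9 (a(B) = -((9 + 2*6) - 1*28)/9 = -((9 + 12) - 28)/9 = -(21 - 28)/9 = -1/9*(-7) = 7/9)
1/(-1823 + 4871) - a(-3*0) = 1/(-1823 + 4871) - 1*7/9 = 1/3048 - 7/9 = -7109/9144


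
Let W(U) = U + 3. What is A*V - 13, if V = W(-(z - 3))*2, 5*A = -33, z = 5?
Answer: -131/5 ≈ -26.200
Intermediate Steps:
W(U) = 3 + U
A = -33/5 (A = (⅕)*(-33) = -33/5 ≈ -6.6000)
V = 2 (V = (3 - (5 - 3))*2 = (3 - 1*2)*2 = (3 - 2)*2 = 1*2 = 2)
A*V - 13 = -33/5*2 - 13 = -66/5 - 13 = -131/5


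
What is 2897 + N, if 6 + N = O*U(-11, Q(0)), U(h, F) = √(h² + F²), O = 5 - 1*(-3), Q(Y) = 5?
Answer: 2891 + 8*√146 ≈ 2987.7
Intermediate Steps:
O = 8 (O = 5 + 3 = 8)
U(h, F) = √(F² + h²)
N = -6 + 8*√146 (N = -6 + 8*√(5² + (-11)²) = -6 + 8*√(25 + 121) = -6 + 8*√146 ≈ 90.664)
2897 + N = 2897 + (-6 + 8*√146) = 2891 + 8*√146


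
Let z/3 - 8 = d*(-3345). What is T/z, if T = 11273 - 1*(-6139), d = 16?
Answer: -1451/13378 ≈ -0.10846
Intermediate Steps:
T = 17412 (T = 11273 + 6139 = 17412)
z = -160536 (z = 24 + 3*(16*(-3345)) = 24 + 3*(-53520) = 24 - 160560 = -160536)
T/z = 17412/(-160536) = 17412*(-1/160536) = -1451/13378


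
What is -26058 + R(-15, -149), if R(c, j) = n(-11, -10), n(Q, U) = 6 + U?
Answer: -26062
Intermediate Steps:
R(c, j) = -4 (R(c, j) = 6 - 10 = -4)
-26058 + R(-15, -149) = -26058 - 4 = -26062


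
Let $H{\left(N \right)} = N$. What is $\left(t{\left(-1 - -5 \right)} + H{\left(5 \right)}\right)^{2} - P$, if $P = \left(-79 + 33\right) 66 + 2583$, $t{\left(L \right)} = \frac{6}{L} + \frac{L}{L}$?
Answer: $\frac{2037}{4} \approx 509.25$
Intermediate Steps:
$t{\left(L \right)} = 1 + \frac{6}{L}$ ($t{\left(L \right)} = \frac{6}{L} + 1 = 1 + \frac{6}{L}$)
$P = -453$ ($P = \left(-46\right) 66 + 2583 = -3036 + 2583 = -453$)
$\left(t{\left(-1 - -5 \right)} + H{\left(5 \right)}\right)^{2} - P = \left(\frac{6 - -4}{-1 - -5} + 5\right)^{2} - -453 = \left(\frac{6 + \left(-1 + 5\right)}{-1 + 5} + 5\right)^{2} + 453 = \left(\frac{6 + 4}{4} + 5\right)^{2} + 453 = \left(\frac{1}{4} \cdot 10 + 5\right)^{2} + 453 = \left(\frac{5}{2} + 5\right)^{2} + 453 = \left(\frac{15}{2}\right)^{2} + 453 = \frac{225}{4} + 453 = \frac{2037}{4}$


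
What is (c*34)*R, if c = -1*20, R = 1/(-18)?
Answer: 340/9 ≈ 37.778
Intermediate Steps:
R = -1/18 ≈ -0.055556
c = -20
(c*34)*R = -20*34*(-1/18) = -680*(-1/18) = 340/9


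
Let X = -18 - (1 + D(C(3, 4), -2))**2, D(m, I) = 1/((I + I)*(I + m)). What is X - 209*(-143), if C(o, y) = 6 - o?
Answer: 477895/16 ≈ 29868.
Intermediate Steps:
D(m, I) = 1/(2*I*(I + m)) (D(m, I) = 1/((2*I)*(I + m)) = 1/(2*I*(I + m)))
X = -297/16 (X = -18 - (1 + (1/2)/(-2*(-2 + (6 - 1*3))))**2 = -18 - (1 + (1/2)*(-1/2)/(-2 + (6 - 3)))**2 = -18 - (1 + (1/2)*(-1/2)/(-2 + 3))**2 = -18 - (1 + (1/2)*(-1/2)/1)**2 = -18 - (1 + (1/2)*(-1/2)*1)**2 = -18 - (1 - 1/4)**2 = -18 - (3/4)**2 = -18 - 1*9/16 = -18 - 9/16 = -297/16 ≈ -18.563)
X - 209*(-143) = -297/16 - 209*(-143) = -297/16 + 29887 = 477895/16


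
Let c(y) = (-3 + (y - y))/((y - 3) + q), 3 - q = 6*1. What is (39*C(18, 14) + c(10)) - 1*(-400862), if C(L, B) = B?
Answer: 1605629/4 ≈ 4.0141e+5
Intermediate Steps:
q = -3 (q = 3 - 6 = -3)
c(y) = -3/(-6 + y) (c(y) = (-3 + (y - y))/((y - 3) - 3) = (-3 + 0)/((-3 + y) - 3) = -3/(-6 + y))
(39*C(18, 14) + c(10)) - 1*(-400862) = (39*14 - 3/(-6 + 10)) - 1*(-400862) = (546 - 3/4) + 400862 = (546 - 3*¼) + 400862 = (546 - ¾) + 400862 = 2181/4 + 400862 = 1605629/4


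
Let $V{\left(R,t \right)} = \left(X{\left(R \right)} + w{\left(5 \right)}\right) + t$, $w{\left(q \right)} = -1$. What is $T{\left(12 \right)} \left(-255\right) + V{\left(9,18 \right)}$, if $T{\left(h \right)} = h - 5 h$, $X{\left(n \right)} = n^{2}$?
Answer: $12338$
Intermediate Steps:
$T{\left(h \right)} = - 4 h$
$V{\left(R,t \right)} = -1 + t + R^{2}$ ($V{\left(R,t \right)} = \left(R^{2} - 1\right) + t = \left(-1 + R^{2}\right) + t = -1 + t + R^{2}$)
$T{\left(12 \right)} \left(-255\right) + V{\left(9,18 \right)} = \left(-4\right) 12 \left(-255\right) + \left(-1 + 18 + 9^{2}\right) = \left(-48\right) \left(-255\right) + \left(-1 + 18 + 81\right) = 12240 + 98 = 12338$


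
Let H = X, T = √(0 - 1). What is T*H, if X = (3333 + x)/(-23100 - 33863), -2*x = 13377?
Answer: 6711*I/113926 ≈ 0.058907*I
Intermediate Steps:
x = -13377/2 (x = -½*13377 = -13377/2 ≈ -6688.5)
T = I (T = √(-1) = I ≈ 1.0*I)
X = 6711/113926 (X = (3333 - 13377/2)/(-23100 - 33863) = -6711/2/(-56963) = -6711/2*(-1/56963) = 6711/113926 ≈ 0.058907)
H = 6711/113926 ≈ 0.058907
T*H = I*(6711/113926) = 6711*I/113926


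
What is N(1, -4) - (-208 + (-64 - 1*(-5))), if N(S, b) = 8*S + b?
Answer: 271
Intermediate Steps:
N(S, b) = b + 8*S
N(1, -4) - (-208 + (-64 - 1*(-5))) = (-4 + 8*1) - (-208 + (-64 - 1*(-5))) = (-4 + 8) - (-208 + (-64 + 5)) = 4 - (-208 - 59) = 4 - 1*(-267) = 4 + 267 = 271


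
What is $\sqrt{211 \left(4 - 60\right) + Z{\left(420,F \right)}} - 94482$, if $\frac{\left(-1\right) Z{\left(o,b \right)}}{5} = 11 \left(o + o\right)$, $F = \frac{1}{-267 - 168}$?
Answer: $-94482 + 28 i \sqrt{74} \approx -94482.0 + 240.86 i$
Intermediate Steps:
$F = - \frac{1}{435}$ ($F = \frac{1}{-435} = - \frac{1}{435} \approx -0.0022989$)
$Z{\left(o,b \right)} = - 110 o$ ($Z{\left(o,b \right)} = - 5 \cdot 11 \left(o + o\right) = - 5 \cdot 11 \cdot 2 o = - 5 \cdot 22 o = - 110 o$)
$\sqrt{211 \left(4 - 60\right) + Z{\left(420,F \right)}} - 94482 = \sqrt{211 \left(4 - 60\right) - 46200} - 94482 = \sqrt{211 \left(-56\right) - 46200} - 94482 = \sqrt{-11816 - 46200} - 94482 = \sqrt{-58016} - 94482 = 28 i \sqrt{74} - 94482 = -94482 + 28 i \sqrt{74}$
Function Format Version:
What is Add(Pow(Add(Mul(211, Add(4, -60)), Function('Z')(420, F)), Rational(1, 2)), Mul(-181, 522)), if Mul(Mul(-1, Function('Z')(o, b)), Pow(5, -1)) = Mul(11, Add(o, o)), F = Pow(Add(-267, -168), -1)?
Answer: Add(-94482, Mul(28, I, Pow(74, Rational(1, 2)))) ≈ Add(-94482., Mul(240.86, I))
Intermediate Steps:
F = Rational(-1, 435) (F = Pow(-435, -1) = Rational(-1, 435) ≈ -0.0022989)
Function('Z')(o, b) = Mul(-110, o) (Function('Z')(o, b) = Mul(-5, Mul(11, Add(o, o))) = Mul(-5, Mul(11, Mul(2, o))) = Mul(-5, Mul(22, o)) = Mul(-110, o))
Add(Pow(Add(Mul(211, Add(4, -60)), Function('Z')(420, F)), Rational(1, 2)), Mul(-181, 522)) = Add(Pow(Add(Mul(211, Add(4, -60)), Mul(-110, 420)), Rational(1, 2)), Mul(-181, 522)) = Add(Pow(Add(Mul(211, -56), -46200), Rational(1, 2)), -94482) = Add(Pow(Add(-11816, -46200), Rational(1, 2)), -94482) = Add(Pow(-58016, Rational(1, 2)), -94482) = Add(Mul(28, I, Pow(74, Rational(1, 2))), -94482) = Add(-94482, Mul(28, I, Pow(74, Rational(1, 2))))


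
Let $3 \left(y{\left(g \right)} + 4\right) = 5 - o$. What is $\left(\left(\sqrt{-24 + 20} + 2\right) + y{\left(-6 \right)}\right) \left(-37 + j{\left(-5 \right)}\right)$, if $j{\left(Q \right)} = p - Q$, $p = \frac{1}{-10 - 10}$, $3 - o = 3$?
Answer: $\frac{641}{60} - \frac{641 i}{10} \approx 10.683 - 64.1 i$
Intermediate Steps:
$o = 0$ ($o = 3 - 3 = 0$)
$y{\left(g \right)} = - \frac{7}{3}$ ($y{\left(g \right)} = -4 + \frac{5 - 0}{3} = -4 + \frac{5 + 0}{3} = -4 + \frac{1}{3} \cdot 5 = -4 + \frac{5}{3} = - \frac{7}{3}$)
$p = - \frac{1}{20}$ ($p = \frac{1}{-20} = - \frac{1}{20} \approx -0.05$)
$j{\left(Q \right)} = - \frac{1}{20} - Q$
$\left(\left(\sqrt{-24 + 20} + 2\right) + y{\left(-6 \right)}\right) \left(-37 + j{\left(-5 \right)}\right) = \left(\left(\sqrt{-24 + 20} + 2\right) - \frac{7}{3}\right) \left(-37 - - \frac{99}{20}\right) = \left(\left(\sqrt{-4} + 2\right) - \frac{7}{3}\right) \left(-37 + \left(- \frac{1}{20} + 5\right)\right) = \left(\left(2 i + 2\right) - \frac{7}{3}\right) \left(-37 + \frac{99}{20}\right) = \left(\left(2 + 2 i\right) - \frac{7}{3}\right) \left(- \frac{641}{20}\right) = \left(- \frac{1}{3} + 2 i\right) \left(- \frac{641}{20}\right) = \frac{641}{60} - \frac{641 i}{10}$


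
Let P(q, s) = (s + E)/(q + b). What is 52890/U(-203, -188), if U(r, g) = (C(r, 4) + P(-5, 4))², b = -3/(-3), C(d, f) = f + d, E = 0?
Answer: 5289/4000 ≈ 1.3223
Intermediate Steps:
C(d, f) = d + f
b = 1 (b = -3*(-⅓) = 1)
P(q, s) = s/(1 + q) (P(q, s) = (s + 0)/(q + 1) = s/(1 + q))
U(r, g) = (3 + r)² (U(r, g) = ((r + 4) + 4/(1 - 5))² = ((4 + r) + 4/(-4))² = ((4 + r) + 4*(-¼))² = ((4 + r) - 1)² = (3 + r)²)
52890/U(-203, -188) = 52890/((3 - 203)²) = 52890/((-200)²) = 52890/40000 = 52890*(1/40000) = 5289/4000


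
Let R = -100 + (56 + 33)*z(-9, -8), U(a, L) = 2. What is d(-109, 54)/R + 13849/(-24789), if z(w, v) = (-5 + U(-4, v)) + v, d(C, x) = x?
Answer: -16281677/26747331 ≈ -0.60872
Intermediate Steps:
z(w, v) = -3 + v (z(w, v) = (-5 + 2) + v = -3 + v)
R = -1079 (R = -100 + (56 + 33)*(-3 - 8) = -100 + 89*(-11) = -100 - 979 = -1079)
d(-109, 54)/R + 13849/(-24789) = 54/(-1079) + 13849/(-24789) = 54*(-1/1079) + 13849*(-1/24789) = -54/1079 - 13849/24789 = -16281677/26747331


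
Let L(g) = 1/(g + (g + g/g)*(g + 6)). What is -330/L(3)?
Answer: -12870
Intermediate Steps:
L(g) = 1/(g + (1 + g)*(6 + g)) (L(g) = 1/(g + (g + 1)*(6 + g)) = 1/(g + (1 + g)*(6 + g)))
-330/L(3) = -330/(1/(6 + 3² + 8*3)) = -330/(1/(6 + 9 + 24)) = -330/(1/39) = -330/1/39 = -330*39 = -12870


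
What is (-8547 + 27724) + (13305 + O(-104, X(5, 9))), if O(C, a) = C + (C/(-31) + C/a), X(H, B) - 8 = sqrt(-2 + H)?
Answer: 61207350/1891 + 104*sqrt(3)/61 ≈ 32371.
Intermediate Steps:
X(H, B) = 8 + sqrt(-2 + H)
O(C, a) = 30*C/31 + C/a (O(C, a) = C + (C*(-1/31) + C/a) = C + (-C/31 + C/a) = 30*C/31 + C/a)
(-8547 + 27724) + (13305 + O(-104, X(5, 9))) = (-8547 + 27724) + (13305 + ((30/31)*(-104) - 104/(8 + sqrt(-2 + 5)))) = 19177 + (13305 + (-3120/31 - 104/(8 + sqrt(3)))) = 19177 + (409335/31 - 104/(8 + sqrt(3))) = 1003822/31 - 104/(8 + sqrt(3))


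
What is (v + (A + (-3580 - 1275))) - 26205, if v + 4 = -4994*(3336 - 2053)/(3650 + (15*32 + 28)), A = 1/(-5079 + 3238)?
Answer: -1620694658/49707 ≈ -32605.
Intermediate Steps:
A = -1/1841 (A = 1/(-1841) = -1/1841 ≈ -0.00054318)
v = -291997/189 (v = -4 - 4994*(3336 - 2053)/(3650 + (15*32 + 28)) = -4 - 4994*1283/(3650 + (480 + 28)) = -4 - 4994*1283/(3650 + 508) = -4 - 4994/(4158*(1/1283)) = -4 - 4994/4158/1283 = -4 - 4994*1283/4158 = -4 - 291241/189 = -291997/189 ≈ -1545.0)
(v + (A + (-3580 - 1275))) - 26205 = (-291997/189 + (-1/1841 + (-3580 - 1275))) - 26205 = (-291997/189 + (-1/1841 - 4855)) - 26205 = (-291997/189 - 8938056/1841) - 26205 = -318122723/49707 - 26205 = -1620694658/49707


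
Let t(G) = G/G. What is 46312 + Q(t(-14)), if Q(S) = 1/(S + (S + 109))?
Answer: 5140633/111 ≈ 46312.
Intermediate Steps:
t(G) = 1
Q(S) = 1/(109 + 2*S) (Q(S) = 1/(S + (109 + S)) = 1/(109 + 2*S))
46312 + Q(t(-14)) = 46312 + 1/(109 + 2*1) = 46312 + 1/(109 + 2) = 46312 + 1/111 = 5140633/111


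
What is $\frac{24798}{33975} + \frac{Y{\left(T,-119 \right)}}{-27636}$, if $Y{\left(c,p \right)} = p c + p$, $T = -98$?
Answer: $\frac{1551027}{4967900} \approx 0.31221$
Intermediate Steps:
$Y{\left(c,p \right)} = p + c p$ ($Y{\left(c,p \right)} = c p + p = p + c p$)
$\frac{24798}{33975} + \frac{Y{\left(T,-119 \right)}}{-27636} = \frac{24798}{33975} + \frac{\left(-119\right) \left(1 - 98\right)}{-27636} = 24798 \cdot \frac{1}{33975} + \left(-119\right) \left(-97\right) \left(- \frac{1}{27636}\right) = \frac{8266}{11325} + 11543 \left(- \frac{1}{27636}\right) = \frac{8266}{11325} - \frac{1649}{3948} = \frac{1551027}{4967900}$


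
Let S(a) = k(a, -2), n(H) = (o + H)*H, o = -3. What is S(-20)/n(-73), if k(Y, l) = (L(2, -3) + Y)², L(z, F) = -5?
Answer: 625/5548 ≈ 0.11265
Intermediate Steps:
n(H) = H*(-3 + H) (n(H) = (-3 + H)*H = H*(-3 + H))
k(Y, l) = (-5 + Y)²
S(a) = (-5 + a)²
S(-20)/n(-73) = (-5 - 20)²/((-73*(-3 - 73))) = (-25)²/((-73*(-76))) = 625/5548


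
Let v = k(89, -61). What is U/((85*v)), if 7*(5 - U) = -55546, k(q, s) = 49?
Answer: 55581/29155 ≈ 1.9064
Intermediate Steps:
v = 49
U = 55581/7 (U = 5 - ⅐*(-55546) = 5 + 55546/7 = 55581/7 ≈ 7940.1)
U/((85*v)) = 55581/(7*((85*49))) = (55581/7)/4165 = (55581/7)*(1/4165) = 55581/29155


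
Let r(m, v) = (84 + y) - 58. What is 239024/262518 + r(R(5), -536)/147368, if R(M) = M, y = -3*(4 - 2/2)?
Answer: 17614475819/19343376312 ≈ 0.91062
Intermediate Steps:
y = -9 (y = -3*(4 - 2*½) = -3*(4 - 1) = -3*3 = -9)
r(m, v) = 17 (r(m, v) = (84 - 9) - 58 = 75 - 58 = 17)
239024/262518 + r(R(5), -536)/147368 = 239024/262518 + 17/147368 = 239024*(1/262518) + 17*(1/147368) = 119512/131259 + 17/147368 = 17614475819/19343376312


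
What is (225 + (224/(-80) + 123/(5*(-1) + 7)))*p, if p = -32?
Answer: -45392/5 ≈ -9078.4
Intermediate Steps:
(225 + (224/(-80) + 123/(5*(-1) + 7)))*p = (225 + (224/(-80) + 123/(5*(-1) + 7)))*(-32) = (225 + (224*(-1/80) + 123/(-5 + 7)))*(-32) = (225 + (-14/5 + 123/2))*(-32) = (225 + 587/10)*(-32) = (2837/10)*(-32) = -45392/5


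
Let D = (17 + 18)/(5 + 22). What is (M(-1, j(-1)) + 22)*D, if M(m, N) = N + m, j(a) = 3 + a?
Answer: 805/27 ≈ 29.815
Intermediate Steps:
D = 35/27 ≈ 1.2963
(M(-1, j(-1)) + 22)*D = (((3 - 1) - 1) + 22)*(35/27) = ((2 - 1) + 22)*(35/27) = (1 + 22)*(35/27) = 23*(35/27) = 805/27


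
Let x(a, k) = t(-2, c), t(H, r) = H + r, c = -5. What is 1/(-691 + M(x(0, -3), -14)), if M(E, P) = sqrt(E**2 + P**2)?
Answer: -691/477236 - 7*sqrt(5)/477236 ≈ -0.0014807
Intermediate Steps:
x(a, k) = -7 (x(a, k) = -2 - 5 = -7)
1/(-691 + M(x(0, -3), -14)) = 1/(-691 + sqrt((-7)**2 + (-14)**2)) = 1/(-691 + sqrt(49 + 196)) = 1/(-691 + sqrt(245)) = 1/(-691 + 7*sqrt(5))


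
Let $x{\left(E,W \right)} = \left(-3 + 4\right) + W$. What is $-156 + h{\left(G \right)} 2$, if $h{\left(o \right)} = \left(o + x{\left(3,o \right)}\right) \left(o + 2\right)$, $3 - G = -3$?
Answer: $52$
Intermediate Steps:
$G = 6$ ($G = 3 - -3 = 3 + 3 = 6$)
$x{\left(E,W \right)} = 1 + W$
$h{\left(o \right)} = \left(1 + 2 o\right) \left(2 + o\right)$ ($h{\left(o \right)} = \left(o + \left(1 + o\right)\right) \left(o + 2\right) = \left(1 + 2 o\right) \left(2 + o\right)$)
$-156 + h{\left(G \right)} 2 = -156 + \left(2 + 2 \cdot 6^{2} + 5 \cdot 6\right) 2 = -156 + \left(2 + 2 \cdot 36 + 30\right) 2 = -156 + \left(2 + 72 + 30\right) 2 = -156 + 104 \cdot 2 = -156 + 208 = 52$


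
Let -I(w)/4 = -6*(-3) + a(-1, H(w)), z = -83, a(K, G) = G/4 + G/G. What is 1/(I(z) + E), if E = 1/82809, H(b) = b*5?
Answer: 82809/28072252 ≈ 0.0029499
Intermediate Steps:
H(b) = 5*b
a(K, G) = 1 + G/4 (a(K, G) = G*(¼) + 1 = G/4 + 1 = 1 + G/4)
I(w) = -76 - 5*w (I(w) = -4*(-6*(-3) + (1 + (5*w)/4)) = -4*(18 + (1 + 5*w/4)) = -4*(19 + 5*w/4) = -76 - 5*w)
E = 1/82809 ≈ 1.2076e-5
1/(I(z) + E) = 1/((-76 - 5*(-83)) + 1/82809) = 1/((-76 + 415) + 1/82809) = 1/(339 + 1/82809) = 1/(28072252/82809) = 82809/28072252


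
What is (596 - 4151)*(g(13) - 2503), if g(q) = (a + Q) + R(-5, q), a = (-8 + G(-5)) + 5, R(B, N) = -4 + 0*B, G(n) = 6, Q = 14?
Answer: 8851950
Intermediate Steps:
R(B, N) = -4 (R(B, N) = -4 + 0 = -4)
a = 3 (a = (-8 + 6) + 5 = -2 + 5 = 3)
g(q) = 13 (g(q) = (3 + 14) - 4 = 17 - 4 = 13)
(596 - 4151)*(g(13) - 2503) = (596 - 4151)*(13 - 2503) = -3555*(-2490) = 8851950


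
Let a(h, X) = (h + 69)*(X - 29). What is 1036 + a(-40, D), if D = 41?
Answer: 1384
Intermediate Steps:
a(h, X) = (-29 + X)*(69 + h) (a(h, X) = (69 + h)*(-29 + X) = (-29 + X)*(69 + h))
1036 + a(-40, D) = 1036 + (-2001 - 29*(-40) + 69*41 + 41*(-40)) = 1036 + (-2001 + 1160 + 2829 - 1640) = 1036 + 348 = 1384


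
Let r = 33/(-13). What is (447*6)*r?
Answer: -88506/13 ≈ -6808.2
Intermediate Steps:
r = -33/13 (r = 33*(-1/13) = -33/13 ≈ -2.5385)
(447*6)*r = (447*6)*(-33/13) = 2682*(-33/13) = -88506/13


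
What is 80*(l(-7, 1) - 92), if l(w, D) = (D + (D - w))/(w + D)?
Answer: -7480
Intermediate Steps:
l(w, D) = (-w + 2*D)/(D + w)
80*(l(-7, 1) - 92) = 80*((-1*(-7) + 2*1)/(1 - 7) - 92) = 80*((7 + 2)/(-6) - 92) = 80*(-⅙*9 - 92) = 80*(-3/2 - 92) = 80*(-187/2) = -7480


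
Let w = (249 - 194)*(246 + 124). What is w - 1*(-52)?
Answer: 20402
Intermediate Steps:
w = 20350 (w = 55*370 = 20350)
w - 1*(-52) = 20350 - 1*(-52) = 20350 + 52 = 20402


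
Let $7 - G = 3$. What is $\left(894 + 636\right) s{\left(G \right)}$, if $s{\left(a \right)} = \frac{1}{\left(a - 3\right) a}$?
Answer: $\frac{765}{2} \approx 382.5$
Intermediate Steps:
$G = 4$ ($G = 7 - 3 = 4$)
$s{\left(a \right)} = \frac{1}{a \left(-3 + a\right)}$ ($s{\left(a \right)} = \frac{1}{\left(-3 + a\right) a} = \frac{1}{a \left(-3 + a\right)}$)
$\left(894 + 636\right) s{\left(G \right)} = \left(894 + 636\right) \frac{1}{4 \left(-3 + 4\right)} = 1530 \frac{1}{4 \cdot 1} = 1530 \cdot \frac{1}{4} \cdot 1 = 1530 \cdot \frac{1}{4} = \frac{765}{2}$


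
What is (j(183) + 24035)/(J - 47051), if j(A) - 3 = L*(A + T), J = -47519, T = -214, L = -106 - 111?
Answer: -879/2702 ≈ -0.32531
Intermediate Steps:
L = -217
j(A) = 46441 - 217*A (j(A) = 3 - 217*(A - 214) = 3 - 217*(-214 + A) = 3 + (46438 - 217*A) = 46441 - 217*A)
(j(183) + 24035)/(J - 47051) = ((46441 - 217*183) + 24035)/(-47519 - 47051) = ((46441 - 39711) + 24035)/(-94570) = (6730 + 24035)*(-1/94570) = 30765*(-1/94570) = -879/2702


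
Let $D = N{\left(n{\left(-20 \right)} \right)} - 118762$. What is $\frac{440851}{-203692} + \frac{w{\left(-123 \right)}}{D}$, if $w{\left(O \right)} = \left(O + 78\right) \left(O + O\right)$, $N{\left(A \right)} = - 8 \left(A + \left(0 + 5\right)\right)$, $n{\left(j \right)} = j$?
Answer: $- \frac{27279157391}{12083213132} \approx -2.2576$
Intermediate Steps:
$N{\left(A \right)} = -40 - 8 A$ ($N{\left(A \right)} = - 8 \left(A + 5\right) = - 8 \left(5 + A\right) = -40 - 8 A$)
$w{\left(O \right)} = 2 O \left(78 + O\right)$ ($w{\left(O \right)} = \left(78 + O\right) 2 O = 2 O \left(78 + O\right)$)
$D = -118642$ ($D = \left(-40 - -160\right) - 118762 = \left(-40 + 160\right) - 118762 = 120 - 118762 = -118642$)
$\frac{440851}{-203692} + \frac{w{\left(-123 \right)}}{D} = \frac{440851}{-203692} + \frac{2 \left(-123\right) \left(78 - 123\right)}{-118642} = 440851 \left(- \frac{1}{203692}\right) + 2 \left(-123\right) \left(-45\right) \left(- \frac{1}{118642}\right) = - \frac{440851}{203692} + 11070 \left(- \frac{1}{118642}\right) = - \frac{440851}{203692} - \frac{5535}{59321} = - \frac{27279157391}{12083213132}$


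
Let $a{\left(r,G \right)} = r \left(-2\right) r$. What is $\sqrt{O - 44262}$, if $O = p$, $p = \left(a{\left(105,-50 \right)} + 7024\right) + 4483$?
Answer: $i \sqrt{54805} \approx 234.1 i$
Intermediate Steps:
$a{\left(r,G \right)} = - 2 r^{2}$ ($a{\left(r,G \right)} = - 2 r r = - 2 r^{2}$)
$p = -10543$ ($p = \left(- 2 \cdot 105^{2} + 7024\right) + 4483 = \left(\left(-2\right) 11025 + 7024\right) + 4483 = \left(-22050 + 7024\right) + 4483 = -15026 + 4483 = -10543$)
$O = -10543$
$\sqrt{O - 44262} = \sqrt{-10543 - 44262} = \sqrt{-54805} = i \sqrt{54805}$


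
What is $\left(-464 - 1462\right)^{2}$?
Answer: $3709476$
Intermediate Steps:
$\left(-464 - 1462\right)^{2} = \left(-1926\right)^{2} = 3709476$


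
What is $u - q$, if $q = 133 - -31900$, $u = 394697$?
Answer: $362664$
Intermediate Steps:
$q = 32033$ ($q = 133 + 31900 = 32033$)
$u - q = 394697 - 32033 = 362664$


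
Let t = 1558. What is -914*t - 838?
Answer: -1424850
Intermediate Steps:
-914*t - 838 = -914*1558 - 838 = -1424012 - 838 = -1424850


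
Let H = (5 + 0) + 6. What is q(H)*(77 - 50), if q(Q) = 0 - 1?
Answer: -27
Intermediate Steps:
H = 11 (H = 5 + 6 = 11)
q(Q) = -1
q(H)*(77 - 50) = -(77 - 50) = -1*27 = -27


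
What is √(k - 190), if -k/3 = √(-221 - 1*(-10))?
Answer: √(-190 - 3*I*√211) ≈ 1.5706 - 13.873*I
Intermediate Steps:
k = -3*I*√211 (k = -3*√(-221 - 1*(-10)) = -3*√(-221 + 10) = -3*I*√211 ≈ -43.578*I)
√(k - 190) = √(-3*I*√211 - 190) = √(-190 - 3*I*√211)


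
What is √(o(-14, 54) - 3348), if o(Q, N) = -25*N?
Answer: 9*I*√58 ≈ 68.542*I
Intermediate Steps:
√(o(-14, 54) - 3348) = √(-25*54 - 3348) = √(-1350 - 3348) = √(-4698) = 9*I*√58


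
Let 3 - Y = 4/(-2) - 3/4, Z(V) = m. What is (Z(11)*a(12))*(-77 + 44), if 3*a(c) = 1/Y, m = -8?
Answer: 352/23 ≈ 15.304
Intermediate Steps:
Z(V) = -8
Y = 23/4 (Y = 3 - (4/(-2) - 3/4) = 3 - (4*(-1/2) - 3*1/4) = 3 - (-2 - 3/4) = 3 - 1*(-11/4) = 3 + 11/4 = 23/4 ≈ 5.7500)
a(c) = 4/69 (a(c) = 1/(3*(23/4)) = (1/3)*(4/23) = 4/69)
(Z(11)*a(12))*(-77 + 44) = (-8*4/69)*(-77 + 44) = -32/69*(-33) = 352/23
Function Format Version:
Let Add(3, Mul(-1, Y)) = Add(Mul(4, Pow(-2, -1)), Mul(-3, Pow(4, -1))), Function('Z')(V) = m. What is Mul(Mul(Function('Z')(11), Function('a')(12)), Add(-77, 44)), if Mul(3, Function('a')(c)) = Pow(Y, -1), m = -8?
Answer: Rational(352, 23) ≈ 15.304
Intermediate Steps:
Function('Z')(V) = -8
Y = Rational(23, 4) (Y = Add(3, Mul(-1, Add(Mul(4, Pow(-2, -1)), Mul(-3, Pow(4, -1))))) = Add(3, Mul(-1, Add(Mul(4, Rational(-1, 2)), Mul(-3, Rational(1, 4))))) = Add(3, Mul(-1, Add(-2, Rational(-3, 4)))) = Add(3, Mul(-1, Rational(-11, 4))) = Add(3, Rational(11, 4)) = Rational(23, 4) ≈ 5.7500)
Function('a')(c) = Rational(4, 69) (Function('a')(c) = Mul(Rational(1, 3), Pow(Rational(23, 4), -1)) = Mul(Rational(1, 3), Rational(4, 23)) = Rational(4, 69))
Mul(Mul(Function('Z')(11), Function('a')(12)), Add(-77, 44)) = Mul(Mul(-8, Rational(4, 69)), Add(-77, 44)) = Mul(Rational(-32, 69), -33) = Rational(352, 23)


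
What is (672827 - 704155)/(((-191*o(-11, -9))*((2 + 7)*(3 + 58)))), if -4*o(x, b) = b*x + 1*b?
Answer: -62656/4718655 ≈ -0.013278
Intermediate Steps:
o(x, b) = -b/4 - b*x/4 (o(x, b) = -(b*x + 1*b)/4 = -(b*x + b)/4 = -(b + b*x)/4 = -b/4 - b*x/4)
(672827 - 704155)/(((-191*o(-11, -9))*((2 + 7)*(3 + 58)))) = (672827 - 704155)/(((-(-191)*(-9)*(1 - 11)/4)*((2 + 7)*(3 + 58)))) = -31328/((-(-191)*(-9)*(-10)/4)*(9*61)) = -31328/(-191*(-45/2)*549) = -31328/((8595/2)*549) = -31328/4718655/2 = -31328*2/4718655 = -62656/4718655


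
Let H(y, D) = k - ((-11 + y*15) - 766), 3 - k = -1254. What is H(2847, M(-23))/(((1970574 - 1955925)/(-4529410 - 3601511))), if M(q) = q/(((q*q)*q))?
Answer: 110230895997/4883 ≈ 2.2574e+7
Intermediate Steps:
M(q) = q⁻² (M(q) = q/((q²*q)) = q/(q³) = q/q³ = q⁻²)
k = 1257 (k = 3 - 1*(-1254) = 3 + 1254 = 1257)
H(y, D) = 2034 - 15*y (H(y, D) = 1257 - ((-11 + y*15) - 766) = 1257 - ((-11 + 15*y) - 766) = 1257 - (-777 + 15*y) = 1257 + (777 - 15*y) = 2034 - 15*y)
H(2847, M(-23))/(((1970574 - 1955925)/(-4529410 - 3601511))) = (2034 - 15*2847)/(((1970574 - 1955925)/(-4529410 - 3601511))) = (2034 - 42705)/((14649/(-8130921))) = -40671/(14649*(-1/8130921)) = -40671/(-4883/2710307) = -40671*(-2710307/4883) = 110230895997/4883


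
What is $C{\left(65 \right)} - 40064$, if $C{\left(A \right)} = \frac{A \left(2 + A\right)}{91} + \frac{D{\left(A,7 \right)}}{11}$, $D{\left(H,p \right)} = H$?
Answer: $- \frac{3080788}{77} \approx -40010.0$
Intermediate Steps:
$C{\left(A \right)} = \frac{A}{11} + \frac{A \left(2 + A\right)}{91}$ ($C{\left(A \right)} = \frac{A \left(2 + A\right)}{91} + \frac{A}{11} = \frac{A}{11} + \frac{A \left(2 + A\right)}{91}$)
$C{\left(65 \right)} - 40064 = \frac{1}{1001} \cdot 65 \left(113 + 11 \cdot 65\right) - 40064 = \frac{1}{1001} \cdot 65 \left(113 + 715\right) - 40064 = \frac{1}{1001} \cdot 65 \cdot 828 - 40064 = \frac{4140}{77} - 40064 = - \frac{3080788}{77}$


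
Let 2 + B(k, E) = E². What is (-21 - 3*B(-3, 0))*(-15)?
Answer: 225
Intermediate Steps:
B(k, E) = -2 + E²
(-21 - 3*B(-3, 0))*(-15) = (-21 - 3*(-2 + 0²))*(-15) = (-21 - 3*(-2 + 0))*(-15) = (-21 - 3*(-2))*(-15) = (-21 + 6)*(-15) = -15*(-15) = 225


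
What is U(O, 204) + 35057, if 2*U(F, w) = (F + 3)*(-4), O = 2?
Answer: 35047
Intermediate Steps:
U(F, w) = -6 - 2*F (U(F, w) = ((F + 3)*(-4))/2 = ((3 + F)*(-4))/2 = (-12 - 4*F)/2 = -6 - 2*F)
U(O, 204) + 35057 = (-6 - 2*2) + 35057 = (-6 - 4) + 35057 = -10 + 35057 = 35047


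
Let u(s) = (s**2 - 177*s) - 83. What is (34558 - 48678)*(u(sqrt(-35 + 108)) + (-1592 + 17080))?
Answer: -218549360 + 2499240*sqrt(73) ≈ -1.9720e+8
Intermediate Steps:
u(s) = -83 + s**2 - 177*s
(34558 - 48678)*(u(sqrt(-35 + 108)) + (-1592 + 17080)) = (34558 - 48678)*((-83 + (sqrt(-35 + 108))**2 - 177*sqrt(-35 + 108)) + (-1592 + 17080)) = -14120*((-83 + (sqrt(73))**2 - 177*sqrt(73)) + 15488) = -14120*((-83 + 73 - 177*sqrt(73)) + 15488) = -14120*((-10 - 177*sqrt(73)) + 15488) = -14120*(15478 - 177*sqrt(73)) = -218549360 + 2499240*sqrt(73)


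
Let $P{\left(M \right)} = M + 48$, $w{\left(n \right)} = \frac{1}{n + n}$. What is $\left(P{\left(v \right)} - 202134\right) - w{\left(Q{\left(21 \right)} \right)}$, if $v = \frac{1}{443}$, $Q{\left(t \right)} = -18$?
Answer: $- \frac{3222867049}{15948} \approx -2.0209 \cdot 10^{5}$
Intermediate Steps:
$v = \frac{1}{443} \approx 0.0022573$
$w{\left(n \right)} = \frac{1}{2 n}$
$P{\left(M \right)} = 48 + M$
$\left(P{\left(v \right)} - 202134\right) - w{\left(Q{\left(21 \right)} \right)} = \left(\left(48 + \frac{1}{443}\right) - 202134\right) - \frac{1}{2 \left(-18\right)} = \left(\frac{21265}{443} - 202134\right) - \frac{1}{2} \left(- \frac{1}{18}\right) = - \frac{89524097}{443} - - \frac{1}{36} = - \frac{89524097}{443} + \frac{1}{36} = - \frac{3222867049}{15948}$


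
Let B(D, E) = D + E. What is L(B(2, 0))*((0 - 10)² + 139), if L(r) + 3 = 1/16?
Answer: -11233/16 ≈ -702.06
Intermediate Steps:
L(r) = -47/16 (L(r) = -3 + 1/16 = -47/16)
L(B(2, 0))*((0 - 10)² + 139) = -47*((0 - 10)² + 139)/16 = -47*((-10)² + 139)/16 = -47*(100 + 139)/16 = -47/16*239 = -11233/16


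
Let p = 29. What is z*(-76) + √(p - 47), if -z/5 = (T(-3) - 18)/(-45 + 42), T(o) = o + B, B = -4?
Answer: 9500/3 + 3*I*√2 ≈ 3166.7 + 4.2426*I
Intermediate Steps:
T(o) = -4 + o (T(o) = o - 4 = -4 + o)
z = -125/3 (z = -5*((-4 - 3) - 18)/(-45 + 42) = -5*(-7 - 18)/(-3) = -(-125)*(-1)/3 = -5*25/3 = -125/3 ≈ -41.667)
z*(-76) + √(p - 47) = -125/3*(-76) + √(29 - 47) = 9500/3 + √(-18) = 9500/3 + 3*I*√2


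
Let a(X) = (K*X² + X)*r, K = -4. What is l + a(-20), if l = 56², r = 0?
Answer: 3136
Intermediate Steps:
l = 3136
a(X) = 0 (a(X) = (-4*X² + X)*0 = (X - 4*X²)*0 = 0)
l + a(-20) = 3136 + 0 = 3136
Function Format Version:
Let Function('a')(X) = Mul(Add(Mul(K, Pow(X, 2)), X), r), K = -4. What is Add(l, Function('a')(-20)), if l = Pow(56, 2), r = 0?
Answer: 3136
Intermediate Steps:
l = 3136
Function('a')(X) = 0 (Function('a')(X) = Mul(Add(Mul(-4, Pow(X, 2)), X), 0) = Mul(Add(X, Mul(-4, Pow(X, 2))), 0) = 0)
Add(l, Function('a')(-20)) = Add(3136, 0) = 3136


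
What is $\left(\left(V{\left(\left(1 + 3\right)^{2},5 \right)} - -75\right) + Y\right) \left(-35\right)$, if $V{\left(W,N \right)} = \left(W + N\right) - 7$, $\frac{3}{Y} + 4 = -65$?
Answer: $- \frac{71610}{23} \approx -3113.5$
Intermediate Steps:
$Y = - \frac{1}{23}$ ($Y = \frac{3}{-4 - 65} = \frac{3}{-69} = 3 \left(- \frac{1}{69}\right) = - \frac{1}{23} \approx -0.043478$)
$V{\left(W,N \right)} = -7 + N + W$ ($V{\left(W,N \right)} = \left(N + W\right) - 7 = -7 + N + W$)
$\left(\left(V{\left(\left(1 + 3\right)^{2},5 \right)} - -75\right) + Y\right) \left(-35\right) = \left(\left(\left(-7 + 5 + \left(1 + 3\right)^{2}\right) - -75\right) - \frac{1}{23}\right) \left(-35\right) = \left(\left(\left(-7 + 5 + 4^{2}\right) + 75\right) - \frac{1}{23}\right) \left(-35\right) = \left(\left(\left(-7 + 5 + 16\right) + 75\right) - \frac{1}{23}\right) \left(-35\right) = \left(\left(14 + 75\right) - \frac{1}{23}\right) \left(-35\right) = \left(89 - \frac{1}{23}\right) \left(-35\right) = \frac{2046}{23} \left(-35\right) = - \frac{71610}{23}$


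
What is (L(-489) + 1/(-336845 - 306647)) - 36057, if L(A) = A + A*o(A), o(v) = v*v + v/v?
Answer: -75267460036369/643492 ≈ -1.1697e+8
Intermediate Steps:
o(v) = 1 + v² (o(v) = v² + 1 = 1 + v²)
L(A) = A + A*(1 + A²)
(L(-489) + 1/(-336845 - 306647)) - 36057 = (-489*(2 + (-489)²) + 1/(-336845 - 306647)) - 36057 = (-489*(2 + 239121) + 1/(-643492)) - 36057 = (-489*239123 - 1/643492) - 36057 = (-116931147 - 1/643492) - 36057 = -75244257645325/643492 - 36057 = -75267460036369/643492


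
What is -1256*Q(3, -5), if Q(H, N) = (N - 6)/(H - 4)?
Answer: -13816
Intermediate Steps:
Q(H, N) = (-6 + N)/(-4 + H)
-1256*Q(3, -5) = -1256*(-6 - 5)/(-4 + 3) = -1256*(-11)/(-1) = -(-1256)*(-11) = -1256*11 = -13816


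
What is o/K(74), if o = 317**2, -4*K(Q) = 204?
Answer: -100489/51 ≈ -1970.4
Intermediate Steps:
K(Q) = -51 (K(Q) = -1/4*204 = -51)
o = 100489
o/K(74) = 100489/(-51) = 100489*(-1/51) = -100489/51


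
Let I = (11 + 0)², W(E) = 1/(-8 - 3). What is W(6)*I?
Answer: -11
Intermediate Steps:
W(E) = -1/11 (W(E) = 1/(-11) = -1/11)
I = 121 (I = 11² = 121)
W(6)*I = -1/11*121 = -11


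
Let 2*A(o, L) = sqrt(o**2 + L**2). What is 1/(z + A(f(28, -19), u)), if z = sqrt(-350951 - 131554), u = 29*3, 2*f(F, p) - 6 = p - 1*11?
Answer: 2/(3*sqrt(857) + 2*I*sqrt(482505)) ≈ 9.0646e-5 - 0.0014339*I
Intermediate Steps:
f(F, p) = -5/2 + p/2 (f(F, p) = 3 + (p - 1*11)/2 = 3 + (p - 11)/2 = 3 + (-11 + p)/2 = 3 + (-11/2 + p/2) = -5/2 + p/2)
u = 87
z = I*sqrt(482505) (z = sqrt(-482505) = I*sqrt(482505) ≈ 694.63*I)
A(o, L) = sqrt(L**2 + o**2)/2 (A(o, L) = sqrt(o**2 + L**2)/2 = sqrt(L**2 + o**2)/2)
1/(z + A(f(28, -19), u)) = 1/(I*sqrt(482505) + sqrt(87**2 + (-5/2 + (1/2)*(-19))**2)/2) = 1/(I*sqrt(482505) + sqrt(7569 + (-5/2 - 19/2)**2)/2) = 1/(I*sqrt(482505) + sqrt(7569 + (-12)**2)/2) = 1/(I*sqrt(482505) + sqrt(7569 + 144)/2) = 1/(I*sqrt(482505) + sqrt(7713)/2) = 1/(I*sqrt(482505) + (3*sqrt(857))/2) = 1/(I*sqrt(482505) + 3*sqrt(857)/2) = 1/(3*sqrt(857)/2 + I*sqrt(482505))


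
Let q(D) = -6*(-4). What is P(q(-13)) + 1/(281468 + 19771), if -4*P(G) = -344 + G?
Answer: 24099121/301239 ≈ 80.000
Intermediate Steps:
q(D) = 24
P(G) = 86 - G/4 (P(G) = -(-344 + G)/4 = 86 - G/4)
P(q(-13)) + 1/(281468 + 19771) = (86 - 1/4*24) + 1/(281468 + 19771) = (86 - 6) + 1/301239 = 80 + 1/301239 = 24099121/301239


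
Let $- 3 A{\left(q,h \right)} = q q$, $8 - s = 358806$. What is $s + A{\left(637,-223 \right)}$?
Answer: $- \frac{1482163}{3} \approx -4.9405 \cdot 10^{5}$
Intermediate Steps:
$s = -358798$ ($s = 8 - 358806 = -358798$)
$A{\left(q,h \right)} = - \frac{q^{2}}{3}$ ($A{\left(q,h \right)} = - \frac{q q}{3} = - \frac{q^{2}}{3}$)
$s + A{\left(637,-223 \right)} = -358798 - \frac{637^{2}}{3} = -358798 - \frac{405769}{3} = - \frac{1482163}{3}$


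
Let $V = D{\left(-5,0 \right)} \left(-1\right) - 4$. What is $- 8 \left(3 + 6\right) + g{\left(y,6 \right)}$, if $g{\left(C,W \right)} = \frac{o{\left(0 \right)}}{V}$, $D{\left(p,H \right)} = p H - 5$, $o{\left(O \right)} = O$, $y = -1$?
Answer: $-72$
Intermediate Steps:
$D{\left(p,H \right)} = -5 + H p$ ($D{\left(p,H \right)} = H p - 5 = -5 + H p$)
$V = 1$ ($V = \left(-5 + 0 \left(-5\right)\right) \left(-1\right) - 4 = \left(-5 + 0\right) \left(-1\right) - 4 = \left(-5\right) \left(-1\right) - 4 = 5 - 4 = 1$)
$g{\left(C,W \right)} = 0$ ($g{\left(C,W \right)} = \frac{0}{1} = 0 \cdot 1 = 0$)
$- 8 \left(3 + 6\right) + g{\left(y,6 \right)} = - 8 \left(3 + 6\right) + 0 = \left(-8\right) 9 + 0 = -72 + 0 = -72$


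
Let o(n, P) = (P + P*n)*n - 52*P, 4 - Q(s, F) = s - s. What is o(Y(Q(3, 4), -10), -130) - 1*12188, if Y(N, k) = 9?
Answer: -17128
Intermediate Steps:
Q(s, F) = 4 (Q(s, F) = 4 - (s - s) = 4 - 1*0 = 4 + 0 = 4)
o(n, P) = -52*P + n*(P + P*n) (o(n, P) = n*(P + P*n) - 52*P = -52*P + n*(P + P*n))
o(Y(Q(3, 4), -10), -130) - 1*12188 = -130*(-52 + 9 + 9**2) - 1*12188 = -130*(-52 + 9 + 81) - 12188 = -130*38 - 12188 = -4940 - 12188 = -17128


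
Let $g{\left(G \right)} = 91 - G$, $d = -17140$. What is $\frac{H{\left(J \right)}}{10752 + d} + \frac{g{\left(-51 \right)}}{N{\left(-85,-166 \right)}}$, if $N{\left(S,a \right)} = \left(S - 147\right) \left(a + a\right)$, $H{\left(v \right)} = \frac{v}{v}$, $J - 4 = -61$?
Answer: $\frac{103759}{61503664} \approx 0.001687$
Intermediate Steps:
$J = -57$ ($J = 4 - 61 = -57$)
$H{\left(v \right)} = 1$
$N{\left(S,a \right)} = 2 a \left(-147 + S\right)$ ($N{\left(S,a \right)} = \left(-147 + S\right) 2 a = 2 a \left(-147 + S\right)$)
$\frac{H{\left(J \right)}}{10752 + d} + \frac{g{\left(-51 \right)}}{N{\left(-85,-166 \right)}} = 1 \frac{1}{10752 - 17140} + \frac{91 - -51}{2 \left(-166\right) \left(-147 - 85\right)} = 1 \frac{1}{-6388} + \frac{91 + 51}{2 \left(-166\right) \left(-232\right)} = 1 \left(- \frac{1}{6388}\right) + \frac{142}{77024} = - \frac{1}{6388} + 142 \cdot \frac{1}{77024} = - \frac{1}{6388} + \frac{71}{38512} = \frac{103759}{61503664}$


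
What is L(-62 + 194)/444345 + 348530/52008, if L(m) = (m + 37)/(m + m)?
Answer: 154867596143/23109494760 ≈ 6.7015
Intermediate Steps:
L(m) = (37 + m)/(2*m) (L(m) = (37 + m)/((2*m)) = (37 + m)*(1/(2*m)) = (37 + m)/(2*m))
L(-62 + 194)/444345 + 348530/52008 = ((37 + (-62 + 194))/(2*(-62 + 194)))/444345 + 348530/52008 = ((1/2)*(37 + 132)/132)*(1/444345) + 348530*(1/52008) = ((1/2)*(1/132)*169)*(1/444345) + 174265/26004 = (169/264)*(1/444345) + 174265/26004 = 169/117307080 + 174265/26004 = 154867596143/23109494760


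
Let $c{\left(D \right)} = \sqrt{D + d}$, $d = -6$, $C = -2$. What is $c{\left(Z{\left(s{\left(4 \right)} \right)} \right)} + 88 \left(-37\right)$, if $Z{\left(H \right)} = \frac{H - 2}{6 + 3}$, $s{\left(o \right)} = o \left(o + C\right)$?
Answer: $-3256 + \frac{4 i \sqrt{3}}{3} \approx -3256.0 + 2.3094 i$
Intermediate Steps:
$s{\left(o \right)} = o \left(-2 + o\right)$ ($s{\left(o \right)} = o \left(o - 2\right) = o \left(-2 + o\right)$)
$Z{\left(H \right)} = - \frac{2}{9} + \frac{H}{9}$ ($Z{\left(H \right)} = \frac{-2 + H}{9} = \left(-2 + H\right) \frac{1}{9} = - \frac{2}{9} + \frac{H}{9}$)
$c{\left(D \right)} = \sqrt{-6 + D}$ ($c{\left(D \right)} = \sqrt{D - 6} = \sqrt{-6 + D}$)
$c{\left(Z{\left(s{\left(4 \right)} \right)} \right)} + 88 \left(-37\right) = \sqrt{-6 - \left(\frac{2}{9} - \frac{4 \left(-2 + 4\right)}{9}\right)} + 88 \left(-37\right) = \sqrt{-6 - \left(\frac{2}{9} - \frac{4 \cdot 2}{9}\right)} - 3256 = \sqrt{-6 + \left(- \frac{2}{9} + \frac{1}{9} \cdot 8\right)} - 3256 = \sqrt{-6 + \left(- \frac{2}{9} + \frac{8}{9}\right)} - 3256 = \sqrt{-6 + \frac{2}{3}} - 3256 = \sqrt{- \frac{16}{3}} - 3256 = \frac{4 i \sqrt{3}}{3} - 3256 = -3256 + \frac{4 i \sqrt{3}}{3}$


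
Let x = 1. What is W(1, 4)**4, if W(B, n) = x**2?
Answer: 1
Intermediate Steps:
W(B, n) = 1 (W(B, n) = 1**2 = 1)
W(1, 4)**4 = 1**4 = 1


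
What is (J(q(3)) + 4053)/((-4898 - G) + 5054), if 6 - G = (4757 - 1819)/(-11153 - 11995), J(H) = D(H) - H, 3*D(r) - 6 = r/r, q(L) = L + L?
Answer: 46866984/1734631 ≈ 27.018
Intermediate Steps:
q(L) = 2*L
D(r) = 7/3 (D(r) = 2 + (r/r)/3 = 2 + (⅓)*1 = 2 + ⅓ = 7/3)
J(H) = 7/3 - H
G = 70913/11574 (G = 6 - (4757 - 1819)/(-11153 - 11995) = 6 - 2938/(-23148) = 6 - 2938*(-1)/23148 = 6 - 1*(-1469/11574) = 6 + 1469/11574 = 70913/11574 ≈ 6.1269)
(J(q(3)) + 4053)/((-4898 - G) + 5054) = ((7/3 - 2*3) + 4053)/((-4898 - 1*70913/11574) + 5054) = ((7/3 - 1*6) + 4053)/((-4898 - 70913/11574) + 5054) = ((7/3 - 6) + 4053)/(-56760365/11574 + 5054) = (-11/3 + 4053)/(1734631/11574) = (12148/3)*(11574/1734631) = 46866984/1734631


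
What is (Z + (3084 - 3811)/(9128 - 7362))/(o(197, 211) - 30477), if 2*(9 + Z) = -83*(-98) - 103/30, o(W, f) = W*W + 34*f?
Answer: 214880081/821507880 ≈ 0.26157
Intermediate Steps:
o(W, f) = W² + 34*f
Z = 243377/60 (Z = -9 + (-83*(-98) - 103/30)/2 = -9 + (8134 - 103*1/30)/2 = -9 + (8134 - 103/30)/2 = -9 + (½)*(243917/30) = -9 + 243917/60 = 243377/60 ≈ 4056.3)
(Z + (3084 - 3811)/(9128 - 7362))/(o(197, 211) - 30477) = (243377/60 + (3084 - 3811)/(9128 - 7362))/((197² + 34*211) - 30477) = (243377/60 - 727/1766)/((38809 + 7174) - 30477) = (243377/60 - 727*1/1766)/(45983 - 30477) = (243377/60 - 727/1766)/15506 = (214880081/52980)*(1/15506) = 214880081/821507880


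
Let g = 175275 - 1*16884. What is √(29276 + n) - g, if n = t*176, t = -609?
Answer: -158391 + 2*I*√19477 ≈ -1.5839e+5 + 279.12*I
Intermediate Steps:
n = -107184 (n = -609*176 = -107184)
g = 158391 (g = 175275 - 16884 = 158391)
√(29276 + n) - g = √(29276 - 107184) - 1*158391 = √(-77908) - 158391 = 2*I*√19477 - 158391 = -158391 + 2*I*√19477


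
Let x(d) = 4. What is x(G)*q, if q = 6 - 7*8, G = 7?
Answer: -200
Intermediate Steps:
q = -50 (q = 6 - 56 = -50)
x(G)*q = 4*(-50) = -200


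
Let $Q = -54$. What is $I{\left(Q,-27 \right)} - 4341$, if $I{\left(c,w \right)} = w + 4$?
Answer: $-4364$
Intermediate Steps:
$I{\left(c,w \right)} = 4 + w$
$I{\left(Q,-27 \right)} - 4341 = \left(4 - 27\right) - 4341 = -23 - 4341 = -4364$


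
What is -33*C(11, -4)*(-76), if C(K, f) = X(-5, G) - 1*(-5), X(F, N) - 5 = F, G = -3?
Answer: 12540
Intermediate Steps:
X(F, N) = 5 + F
C(K, f) = 5 (C(K, f) = (5 - 5) - 1*(-5) = 0 + 5 = 5)
-33*C(11, -4)*(-76) = -33*5*(-76) = -165*(-76) = 12540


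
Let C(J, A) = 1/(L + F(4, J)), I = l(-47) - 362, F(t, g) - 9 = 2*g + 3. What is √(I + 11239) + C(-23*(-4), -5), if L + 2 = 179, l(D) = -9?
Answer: 1/373 + 2*√2717 ≈ 104.25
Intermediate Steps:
F(t, g) = 12 + 2*g (F(t, g) = 9 + (2*g + 3) = 9 + (3 + 2*g) = 12 + 2*g)
L = 177 (L = -2 + 179 = 177)
I = -371 (I = -9 - 362 = -371)
C(J, A) = 1/(189 + 2*J) (C(J, A) = 1/(177 + (12 + 2*J)) = 1/(189 + 2*J))
√(I + 11239) + C(-23*(-4), -5) = √(-371 + 11239) + 1/(189 + 2*(-23*(-4))) = √10868 + 1/(189 + 2*92) = 2*√2717 + 1/(189 + 184) = 2*√2717 + 1/373 = 1/373 + 2*√2717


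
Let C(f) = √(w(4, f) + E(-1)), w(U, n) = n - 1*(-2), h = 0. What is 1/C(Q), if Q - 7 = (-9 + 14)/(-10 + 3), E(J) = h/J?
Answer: √406/58 ≈ 0.34740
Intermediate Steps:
w(U, n) = 2 + n (w(U, n) = n + 2 = 2 + n)
E(J) = 0 (E(J) = 0/J = 0)
Q = 44/7 (Q = 7 + (-9 + 14)/(-10 + 3) = 7 + 5/(-7) = 7 + 5*(-⅐) = 7 - 5/7 = 44/7 ≈ 6.2857)
C(f) = √(2 + f) (C(f) = √((2 + f) + 0) = √(2 + f))
1/C(Q) = 1/(√(2 + 44/7)) = 1/(√(58/7)) = 1/(√406/7) = √406/58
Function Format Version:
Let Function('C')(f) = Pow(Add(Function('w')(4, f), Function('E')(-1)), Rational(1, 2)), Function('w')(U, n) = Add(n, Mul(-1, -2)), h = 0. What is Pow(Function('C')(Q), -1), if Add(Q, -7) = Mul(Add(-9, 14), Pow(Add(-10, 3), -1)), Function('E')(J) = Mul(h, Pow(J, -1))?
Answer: Mul(Rational(1, 58), Pow(406, Rational(1, 2))) ≈ 0.34740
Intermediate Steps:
Function('w')(U, n) = Add(2, n) (Function('w')(U, n) = Add(n, 2) = Add(2, n))
Function('E')(J) = 0 (Function('E')(J) = Mul(0, Pow(J, -1)) = 0)
Q = Rational(44, 7) (Q = Add(7, Mul(Add(-9, 14), Pow(Add(-10, 3), -1))) = Add(7, Mul(5, Pow(-7, -1))) = Add(7, Mul(5, Rational(-1, 7))) = Add(7, Rational(-5, 7)) = Rational(44, 7) ≈ 6.2857)
Function('C')(f) = Pow(Add(2, f), Rational(1, 2)) (Function('C')(f) = Pow(Add(Add(2, f), 0), Rational(1, 2)) = Pow(Add(2, f), Rational(1, 2)))
Pow(Function('C')(Q), -1) = Pow(Pow(Add(2, Rational(44, 7)), Rational(1, 2)), -1) = Pow(Pow(Rational(58, 7), Rational(1, 2)), -1) = Pow(Mul(Rational(1, 7), Pow(406, Rational(1, 2))), -1) = Mul(Rational(1, 58), Pow(406, Rational(1, 2)))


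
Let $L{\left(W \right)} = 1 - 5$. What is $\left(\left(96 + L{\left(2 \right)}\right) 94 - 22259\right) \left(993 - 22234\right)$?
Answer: $289111251$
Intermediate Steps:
$L{\left(W \right)} = -4$
$\left(\left(96 + L{\left(2 \right)}\right) 94 - 22259\right) \left(993 - 22234\right) = \left(\left(96 - 4\right) 94 - 22259\right) \left(993 - 22234\right) = \left(92 \cdot 94 - 22259\right) \left(-21241\right) = \left(8648 - 22259\right) \left(-21241\right) = \left(-13611\right) \left(-21241\right) = 289111251$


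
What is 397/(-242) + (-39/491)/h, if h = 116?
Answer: -11310485/6891676 ≈ -1.6412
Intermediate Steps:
397/(-242) + (-39/491)/h = 397/(-242) - 39/491/116 = 397*(-1/242) - 39*1/491*(1/116) = -397/242 - 39/491*1/116 = -397/242 - 39/56956 = -11310485/6891676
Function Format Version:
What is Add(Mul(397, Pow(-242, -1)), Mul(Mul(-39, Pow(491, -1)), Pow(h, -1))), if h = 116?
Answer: Rational(-11310485, 6891676) ≈ -1.6412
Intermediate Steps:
Add(Mul(397, Pow(-242, -1)), Mul(Mul(-39, Pow(491, -1)), Pow(h, -1))) = Add(Mul(397, Pow(-242, -1)), Mul(Mul(-39, Pow(491, -1)), Pow(116, -1))) = Add(Mul(397, Rational(-1, 242)), Mul(Mul(-39, Rational(1, 491)), Rational(1, 116))) = Add(Rational(-397, 242), Mul(Rational(-39, 491), Rational(1, 116))) = Add(Rational(-397, 242), Rational(-39, 56956)) = Rational(-11310485, 6891676)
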